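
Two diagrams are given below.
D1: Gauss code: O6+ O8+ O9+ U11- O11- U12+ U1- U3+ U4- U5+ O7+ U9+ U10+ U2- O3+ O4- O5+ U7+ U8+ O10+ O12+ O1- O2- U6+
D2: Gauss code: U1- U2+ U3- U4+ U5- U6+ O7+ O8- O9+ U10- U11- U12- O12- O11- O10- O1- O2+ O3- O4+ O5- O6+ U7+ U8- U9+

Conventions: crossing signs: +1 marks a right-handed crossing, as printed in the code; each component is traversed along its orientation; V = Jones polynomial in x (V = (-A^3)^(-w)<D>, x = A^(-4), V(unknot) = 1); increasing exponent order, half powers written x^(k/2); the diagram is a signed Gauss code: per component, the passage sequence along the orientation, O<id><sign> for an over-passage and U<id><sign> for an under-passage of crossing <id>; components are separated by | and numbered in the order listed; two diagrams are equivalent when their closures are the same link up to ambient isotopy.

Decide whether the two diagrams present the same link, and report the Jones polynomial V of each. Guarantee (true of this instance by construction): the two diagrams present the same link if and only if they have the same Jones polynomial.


equivalent: no
V(D1) = x + x^3 - x^4  (w +4, c 12, <D> = -A^-4 + 1 + A^8)
V(D2) = 1  [12 crossings, <D> = A^-6, w = -2]
key observation: 2 classes among 2 diagrams; unequal V(x) rules out equality


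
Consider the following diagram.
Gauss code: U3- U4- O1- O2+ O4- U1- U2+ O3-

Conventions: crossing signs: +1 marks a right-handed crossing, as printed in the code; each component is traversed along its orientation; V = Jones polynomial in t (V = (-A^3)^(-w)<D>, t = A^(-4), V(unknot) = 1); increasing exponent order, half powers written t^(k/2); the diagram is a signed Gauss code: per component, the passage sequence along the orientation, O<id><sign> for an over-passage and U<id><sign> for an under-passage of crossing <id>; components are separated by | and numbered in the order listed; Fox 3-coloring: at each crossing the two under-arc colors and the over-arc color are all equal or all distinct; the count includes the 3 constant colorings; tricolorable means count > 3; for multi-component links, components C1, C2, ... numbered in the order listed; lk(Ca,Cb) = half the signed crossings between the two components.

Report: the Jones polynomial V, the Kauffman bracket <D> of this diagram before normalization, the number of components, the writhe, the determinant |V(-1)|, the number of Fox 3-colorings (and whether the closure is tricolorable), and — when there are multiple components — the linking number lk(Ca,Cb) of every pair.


Jones polynomial: V(t) = 1
<D> = A^-6; writhe -2
components 1, writhe -2 (4 crossings)
3-colorings: 3 of 3^4, det 1 — not tricolorable
note: det 1 = |V(-1)|; not divisible by 3, so not tricolorable


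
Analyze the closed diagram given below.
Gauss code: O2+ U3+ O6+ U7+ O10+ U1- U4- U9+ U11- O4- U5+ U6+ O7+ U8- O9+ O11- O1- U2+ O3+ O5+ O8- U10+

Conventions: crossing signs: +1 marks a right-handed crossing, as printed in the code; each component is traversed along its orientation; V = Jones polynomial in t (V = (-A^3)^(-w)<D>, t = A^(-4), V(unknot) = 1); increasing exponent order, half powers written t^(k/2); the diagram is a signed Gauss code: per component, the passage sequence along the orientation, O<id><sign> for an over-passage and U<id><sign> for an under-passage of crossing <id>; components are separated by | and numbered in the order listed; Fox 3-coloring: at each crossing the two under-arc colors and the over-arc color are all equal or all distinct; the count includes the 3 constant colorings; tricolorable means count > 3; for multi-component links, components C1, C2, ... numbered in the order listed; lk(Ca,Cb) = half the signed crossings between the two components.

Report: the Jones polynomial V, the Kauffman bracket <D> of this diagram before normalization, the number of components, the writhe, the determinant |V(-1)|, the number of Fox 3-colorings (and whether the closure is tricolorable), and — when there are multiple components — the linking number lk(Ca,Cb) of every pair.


V = t - t^2 + 2t^3 - t^4 + t^5 - t^6
<D> = A^-15 - A^-11 + A^-7 - 2A^-3 + A - A^5 (w = +3)
1 component over 11 crossings, w = +3
3 Fox colorings among 3^11, |V(-1)| = 7: not tricolorable
why: the span of V is 5, forcing >= 5 crossings in any diagram


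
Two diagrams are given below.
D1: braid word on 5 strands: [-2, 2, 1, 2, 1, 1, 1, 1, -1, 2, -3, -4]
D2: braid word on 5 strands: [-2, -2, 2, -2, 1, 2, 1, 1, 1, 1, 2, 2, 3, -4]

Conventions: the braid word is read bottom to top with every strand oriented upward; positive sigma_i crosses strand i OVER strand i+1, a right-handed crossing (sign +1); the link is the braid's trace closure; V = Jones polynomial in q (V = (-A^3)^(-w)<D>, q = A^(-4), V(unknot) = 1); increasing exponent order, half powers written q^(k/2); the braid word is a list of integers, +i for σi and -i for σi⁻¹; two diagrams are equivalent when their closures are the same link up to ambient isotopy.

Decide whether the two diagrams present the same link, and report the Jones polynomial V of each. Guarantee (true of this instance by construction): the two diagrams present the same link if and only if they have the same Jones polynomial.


equivalent: yes
V(D1) = q^2 + q^4 - q^5 + q^6 - q^7  (w +4, c 12, <D> = -A^-16 + A^-12 - A^-8 + A^-4 + A^4)
D2 (bracket -A^-10 + A^-6 - A^-2 + A^2 + A^10; 14 crossings at w = +6): V = q^2 + q^4 - q^5 + q^6 - q^7
why: one V(q) for all 2 diagrams — one class (guaranteed)


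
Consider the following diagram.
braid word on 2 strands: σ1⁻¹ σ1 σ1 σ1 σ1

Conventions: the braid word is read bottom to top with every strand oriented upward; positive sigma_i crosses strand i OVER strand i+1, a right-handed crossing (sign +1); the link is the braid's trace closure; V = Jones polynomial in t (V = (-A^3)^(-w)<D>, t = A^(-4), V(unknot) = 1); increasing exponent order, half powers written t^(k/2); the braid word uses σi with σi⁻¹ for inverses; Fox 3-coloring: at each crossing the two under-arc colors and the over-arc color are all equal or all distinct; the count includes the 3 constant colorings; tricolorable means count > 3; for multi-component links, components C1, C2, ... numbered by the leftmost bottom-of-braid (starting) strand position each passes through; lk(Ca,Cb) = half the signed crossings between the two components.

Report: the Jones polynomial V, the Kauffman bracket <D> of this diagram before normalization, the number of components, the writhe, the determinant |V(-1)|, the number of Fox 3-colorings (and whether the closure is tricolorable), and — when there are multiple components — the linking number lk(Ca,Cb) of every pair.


V(t) = t + t^3 - t^4
bracket: A^-7 - A^-3 - A^5, w = +3
1 component, writhe +3, over 5 crossings
det 3, colorings 9 of 3^5 — tricolorable
observation: the span of V is 3, forcing >= 3 crossings in any diagram


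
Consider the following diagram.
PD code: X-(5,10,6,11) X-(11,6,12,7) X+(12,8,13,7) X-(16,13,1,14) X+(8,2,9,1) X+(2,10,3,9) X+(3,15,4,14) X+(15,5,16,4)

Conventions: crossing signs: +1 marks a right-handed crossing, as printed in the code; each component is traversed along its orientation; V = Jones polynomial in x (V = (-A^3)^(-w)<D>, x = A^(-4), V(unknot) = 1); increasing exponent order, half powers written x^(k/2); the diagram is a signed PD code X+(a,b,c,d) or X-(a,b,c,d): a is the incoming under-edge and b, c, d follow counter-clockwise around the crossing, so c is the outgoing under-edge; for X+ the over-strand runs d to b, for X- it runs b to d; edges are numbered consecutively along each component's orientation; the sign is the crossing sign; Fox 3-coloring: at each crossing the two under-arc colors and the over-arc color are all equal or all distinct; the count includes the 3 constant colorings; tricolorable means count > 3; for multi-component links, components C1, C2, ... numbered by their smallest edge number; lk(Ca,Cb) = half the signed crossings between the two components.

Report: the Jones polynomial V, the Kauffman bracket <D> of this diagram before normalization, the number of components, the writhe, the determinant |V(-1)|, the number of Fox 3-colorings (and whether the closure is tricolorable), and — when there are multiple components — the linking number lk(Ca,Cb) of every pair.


V(x) = x + x^3 - x^4
bracket: -A^-10 + A^-6 + A^2, w = +2
1 component, writhe +2, over 8 crossings
det 3, colorings 9 of 3^8 — tricolorable
observation: det 3 = |V(-1)|; divisible by 3, so tricolorable


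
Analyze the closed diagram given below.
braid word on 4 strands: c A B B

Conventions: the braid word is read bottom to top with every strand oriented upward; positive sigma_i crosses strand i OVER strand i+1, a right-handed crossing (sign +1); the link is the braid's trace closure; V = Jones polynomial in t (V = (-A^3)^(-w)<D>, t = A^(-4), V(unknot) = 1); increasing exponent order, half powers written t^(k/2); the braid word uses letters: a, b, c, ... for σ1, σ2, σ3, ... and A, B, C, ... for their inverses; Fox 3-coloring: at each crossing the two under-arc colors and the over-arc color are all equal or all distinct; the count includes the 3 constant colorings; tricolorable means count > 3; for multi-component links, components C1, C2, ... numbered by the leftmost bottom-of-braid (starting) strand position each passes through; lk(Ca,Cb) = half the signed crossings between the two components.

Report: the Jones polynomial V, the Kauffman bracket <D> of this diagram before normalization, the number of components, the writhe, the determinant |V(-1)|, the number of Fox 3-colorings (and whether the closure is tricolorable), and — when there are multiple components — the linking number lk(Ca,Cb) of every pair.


V = -t^(-5/2) - t^(-1/2)
<D> = -A^-4 - A^4 (w = -2)
2 components over 4 crossings, w = -2
lk(C1,C2): -1
3 Fox colorings among 3^4, |V(-1)| = 2: not tricolorable
why: summing lk over 1 pair gives -1


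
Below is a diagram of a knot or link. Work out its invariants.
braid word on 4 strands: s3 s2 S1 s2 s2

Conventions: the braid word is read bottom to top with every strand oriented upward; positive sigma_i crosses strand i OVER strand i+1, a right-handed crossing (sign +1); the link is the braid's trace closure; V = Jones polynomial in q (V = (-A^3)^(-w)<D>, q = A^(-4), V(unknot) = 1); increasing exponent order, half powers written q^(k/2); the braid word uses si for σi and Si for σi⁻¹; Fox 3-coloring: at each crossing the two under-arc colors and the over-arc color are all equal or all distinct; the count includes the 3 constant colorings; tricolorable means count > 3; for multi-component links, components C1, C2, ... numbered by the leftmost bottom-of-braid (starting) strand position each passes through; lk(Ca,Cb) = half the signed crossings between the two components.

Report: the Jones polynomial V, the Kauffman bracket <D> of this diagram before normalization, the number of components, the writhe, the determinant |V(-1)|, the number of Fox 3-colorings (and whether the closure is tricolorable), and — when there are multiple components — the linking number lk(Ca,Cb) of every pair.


Jones polynomial: V(q) = q + q^3 - q^4
<D> = A^-7 - A^-3 - A^5; writhe +3
components 1, writhe +3 (5 crossings)
3-colorings: 9 of 3^5, det 3 — tricolorable
note: |V(-1)| = 3: so tricolorable, since 3 divides 3


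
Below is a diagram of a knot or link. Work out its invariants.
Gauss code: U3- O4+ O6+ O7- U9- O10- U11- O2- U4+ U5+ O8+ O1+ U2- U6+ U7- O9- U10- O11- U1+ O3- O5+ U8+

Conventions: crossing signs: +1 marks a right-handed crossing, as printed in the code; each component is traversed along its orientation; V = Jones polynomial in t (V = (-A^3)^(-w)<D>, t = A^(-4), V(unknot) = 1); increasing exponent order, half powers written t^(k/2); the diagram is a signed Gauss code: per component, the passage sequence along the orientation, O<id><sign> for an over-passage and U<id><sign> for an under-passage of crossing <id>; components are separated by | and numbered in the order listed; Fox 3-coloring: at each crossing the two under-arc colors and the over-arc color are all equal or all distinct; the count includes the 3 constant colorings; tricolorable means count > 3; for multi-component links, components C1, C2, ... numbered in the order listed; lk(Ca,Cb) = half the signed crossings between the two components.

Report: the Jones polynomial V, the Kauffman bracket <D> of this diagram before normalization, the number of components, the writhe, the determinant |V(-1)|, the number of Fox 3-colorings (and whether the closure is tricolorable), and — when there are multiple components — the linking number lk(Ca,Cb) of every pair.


Jones polynomial: V(t) = t^-5 - 2t^-4 + 3t^-3 - 3t^-2 + 3t^-1 - 3 + 2t - t^2 + t^3
<D> = -A^-15 + A^-11 - 2A^-7 + 3A^-3 - 3A + 3A^5 - 3A^9 + 2A^13 - A^17; writhe -1
components 1, writhe -1 (11 crossings)
3-colorings: 3 of 3^11, det 19 — not tricolorable
note: w = -1 (over 11 crossings) is diagram-only; (-A^3)^(1) removes it from V


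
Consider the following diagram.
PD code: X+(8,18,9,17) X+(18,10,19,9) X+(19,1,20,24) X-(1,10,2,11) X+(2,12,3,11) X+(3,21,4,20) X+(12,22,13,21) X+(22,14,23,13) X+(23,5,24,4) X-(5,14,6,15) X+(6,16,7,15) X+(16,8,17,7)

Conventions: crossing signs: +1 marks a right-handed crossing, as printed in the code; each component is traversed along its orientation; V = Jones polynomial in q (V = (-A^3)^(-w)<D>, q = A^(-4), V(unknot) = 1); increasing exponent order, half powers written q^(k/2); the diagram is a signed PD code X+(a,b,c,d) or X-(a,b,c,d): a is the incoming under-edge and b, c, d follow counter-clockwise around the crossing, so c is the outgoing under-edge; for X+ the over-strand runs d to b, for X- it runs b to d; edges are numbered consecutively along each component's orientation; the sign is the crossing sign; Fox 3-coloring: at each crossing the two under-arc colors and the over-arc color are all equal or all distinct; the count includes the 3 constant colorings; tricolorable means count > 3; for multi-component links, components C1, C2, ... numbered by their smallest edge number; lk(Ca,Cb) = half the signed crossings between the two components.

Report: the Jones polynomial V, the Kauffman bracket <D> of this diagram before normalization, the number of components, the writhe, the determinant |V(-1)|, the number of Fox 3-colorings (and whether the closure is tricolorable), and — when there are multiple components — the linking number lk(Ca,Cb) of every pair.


Jones polynomial: V(q) = q^3 + q^5 - q^8
<D> = -A^-8 + A^4 + A^12; writhe +8
components 1, writhe +8 (12 crossings)
3-colorings: 9 of 3^12, det 3 — tricolorable
note: w = +8 shifts under R1 moves; the (-A^3)^(-8) factor cancels that in V


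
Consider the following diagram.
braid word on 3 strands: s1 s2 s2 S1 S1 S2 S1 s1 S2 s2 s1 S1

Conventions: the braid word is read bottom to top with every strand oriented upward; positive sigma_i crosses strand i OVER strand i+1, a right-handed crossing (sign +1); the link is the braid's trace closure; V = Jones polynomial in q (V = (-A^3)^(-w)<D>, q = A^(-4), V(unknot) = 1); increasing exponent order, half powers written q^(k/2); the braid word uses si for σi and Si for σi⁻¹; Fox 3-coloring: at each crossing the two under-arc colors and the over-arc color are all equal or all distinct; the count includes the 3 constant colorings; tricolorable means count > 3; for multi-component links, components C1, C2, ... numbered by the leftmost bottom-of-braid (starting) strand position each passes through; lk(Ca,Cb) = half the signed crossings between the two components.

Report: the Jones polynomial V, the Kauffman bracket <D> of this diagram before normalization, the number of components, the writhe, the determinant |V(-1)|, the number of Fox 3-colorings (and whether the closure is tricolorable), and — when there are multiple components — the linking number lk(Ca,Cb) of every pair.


V(q) = q^-2 - q^-1 + 1 - q + q^2
bracket: A^-8 - A^-4 + 1 - A^4 + A^8, w = 0
1 component, writhe 0, over 12 crossings
det 5, colorings 3 of 3^12 — not tricolorable
observation: inverse pairs cancel, leaving σ1 σ2 σ2 σ1⁻¹ σ1⁻¹ σ2⁻¹


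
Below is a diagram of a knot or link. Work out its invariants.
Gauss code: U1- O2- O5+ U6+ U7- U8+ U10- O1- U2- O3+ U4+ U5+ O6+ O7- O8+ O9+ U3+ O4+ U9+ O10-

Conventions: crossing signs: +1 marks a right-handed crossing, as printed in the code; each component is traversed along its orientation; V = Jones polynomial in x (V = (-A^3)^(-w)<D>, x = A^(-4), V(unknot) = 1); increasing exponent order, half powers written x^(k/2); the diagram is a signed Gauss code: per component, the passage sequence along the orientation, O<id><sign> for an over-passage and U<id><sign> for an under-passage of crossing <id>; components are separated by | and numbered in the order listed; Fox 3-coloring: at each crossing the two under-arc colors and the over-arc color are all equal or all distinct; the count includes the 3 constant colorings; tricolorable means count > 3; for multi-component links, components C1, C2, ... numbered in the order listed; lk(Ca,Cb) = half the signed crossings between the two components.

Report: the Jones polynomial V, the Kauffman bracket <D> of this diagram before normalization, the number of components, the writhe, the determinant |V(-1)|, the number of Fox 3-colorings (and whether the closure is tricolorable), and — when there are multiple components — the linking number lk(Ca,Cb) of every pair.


V = -x^-1 + 2 - x + 2x^2 - x^3 + x^4 - x^5
<D> = -A^-14 + A^-10 - A^-6 + 2A^-2 - A^2 + 2A^6 - A^10 (w = +2)
1 component over 10 crossings, w = +2
9 Fox colorings among 3^10, |V(-1)| = 9: tricolorable
why: V spans 6 powers of x: at least 6 crossings in any diagram


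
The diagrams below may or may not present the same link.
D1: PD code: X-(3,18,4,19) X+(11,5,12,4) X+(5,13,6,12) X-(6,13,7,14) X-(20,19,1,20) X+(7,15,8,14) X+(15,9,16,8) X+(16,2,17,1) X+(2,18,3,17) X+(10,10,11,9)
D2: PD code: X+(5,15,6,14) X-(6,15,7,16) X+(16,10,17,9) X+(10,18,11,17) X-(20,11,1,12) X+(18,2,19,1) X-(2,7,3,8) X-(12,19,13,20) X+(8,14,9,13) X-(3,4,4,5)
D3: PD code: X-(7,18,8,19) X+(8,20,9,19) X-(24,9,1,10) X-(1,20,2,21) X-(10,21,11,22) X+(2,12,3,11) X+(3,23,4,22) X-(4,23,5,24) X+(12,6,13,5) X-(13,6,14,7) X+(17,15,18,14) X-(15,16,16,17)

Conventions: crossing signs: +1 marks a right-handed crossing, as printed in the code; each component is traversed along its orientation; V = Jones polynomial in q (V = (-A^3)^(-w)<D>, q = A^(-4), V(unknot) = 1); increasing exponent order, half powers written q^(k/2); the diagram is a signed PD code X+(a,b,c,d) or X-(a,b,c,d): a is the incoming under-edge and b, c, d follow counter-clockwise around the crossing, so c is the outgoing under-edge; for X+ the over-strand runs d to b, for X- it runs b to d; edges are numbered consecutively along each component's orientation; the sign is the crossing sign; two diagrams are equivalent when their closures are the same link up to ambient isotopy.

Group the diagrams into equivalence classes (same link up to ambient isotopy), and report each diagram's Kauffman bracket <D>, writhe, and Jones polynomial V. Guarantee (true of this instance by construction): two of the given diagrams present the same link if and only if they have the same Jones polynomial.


classes: {D1} | {D2} | {D3}
V(D1) = q + q^3 - q^4  [10 crossings, <D> = -A^-4 + 1 + A^8, w = +4]
D2 (bracket A^-20 - 2A^-16 + 2A^-12 - 2A^-8 + 2A^-4 - 1 + A^4; 10 crossings at w = 0): V = q^-1 - 1 + 2q - 2q^2 + 2q^3 - 2q^4 + q^5
V(D3) = 1  (w -2, c 12, <D> = A^-6)
insight: comparing 3 Jones polynomials yields 3 groups


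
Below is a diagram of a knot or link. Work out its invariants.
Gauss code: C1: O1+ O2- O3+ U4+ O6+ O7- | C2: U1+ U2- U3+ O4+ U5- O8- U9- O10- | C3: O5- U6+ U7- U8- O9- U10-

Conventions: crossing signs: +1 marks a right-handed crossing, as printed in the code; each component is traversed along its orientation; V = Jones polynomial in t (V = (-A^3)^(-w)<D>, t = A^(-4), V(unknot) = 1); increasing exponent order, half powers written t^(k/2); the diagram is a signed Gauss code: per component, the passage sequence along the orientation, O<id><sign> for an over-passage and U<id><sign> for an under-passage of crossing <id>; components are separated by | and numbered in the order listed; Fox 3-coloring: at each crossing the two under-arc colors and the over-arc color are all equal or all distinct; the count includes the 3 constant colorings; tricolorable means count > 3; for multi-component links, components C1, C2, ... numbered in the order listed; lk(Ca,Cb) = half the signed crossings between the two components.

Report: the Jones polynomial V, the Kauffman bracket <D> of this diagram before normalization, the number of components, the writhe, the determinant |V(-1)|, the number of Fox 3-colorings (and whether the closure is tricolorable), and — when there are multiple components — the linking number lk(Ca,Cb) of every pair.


V = t^-5 - t^-4 + 2t^-3 - t^-2 + 2t^-1 + t
<D> = A^-10 + 2A^-2 - A^2 + 2A^6 - A^10 + A^14 (w = -2)
3 components over 10 crossings, w = -2
lk(C1,C2): +1
lk(C1,C3) = 0
linking number lk(C2,C3) = -2
3 Fox colorings among 3^10, |V(-1)| = 8: not tricolorable
why: the span of V is 6, within the link bound 10 + 3 - 1


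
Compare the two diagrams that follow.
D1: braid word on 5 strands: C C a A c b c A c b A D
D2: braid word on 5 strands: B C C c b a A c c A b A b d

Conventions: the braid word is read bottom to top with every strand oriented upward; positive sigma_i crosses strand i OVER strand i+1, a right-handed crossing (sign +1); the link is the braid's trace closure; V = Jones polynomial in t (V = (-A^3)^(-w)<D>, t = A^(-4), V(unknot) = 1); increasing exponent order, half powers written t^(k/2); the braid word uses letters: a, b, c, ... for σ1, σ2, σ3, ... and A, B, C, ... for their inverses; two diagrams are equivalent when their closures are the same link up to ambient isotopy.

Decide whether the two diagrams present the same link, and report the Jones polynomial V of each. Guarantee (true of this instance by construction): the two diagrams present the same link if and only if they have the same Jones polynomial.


equivalent: yes
D1 (bracket A^-16 - A^-12 + A^-8 - 2A^-4 + 2 - A^4 + A^8; 12 crossings at w = 0): V = t^-2 - t^-1 + 2 - 2t + t^2 - t^3 + t^4
V(D2) = t^-2 - t^-1 + 2 - 2t + t^2 - t^3 + t^4  [14 crossings, <D> = A^-10 - A^-6 + A^-2 - 2A^2 + 2A^6 - A^10 + A^14, w = +2]
observation: one V(t) for all 2 diagrams — one class (guaranteed)


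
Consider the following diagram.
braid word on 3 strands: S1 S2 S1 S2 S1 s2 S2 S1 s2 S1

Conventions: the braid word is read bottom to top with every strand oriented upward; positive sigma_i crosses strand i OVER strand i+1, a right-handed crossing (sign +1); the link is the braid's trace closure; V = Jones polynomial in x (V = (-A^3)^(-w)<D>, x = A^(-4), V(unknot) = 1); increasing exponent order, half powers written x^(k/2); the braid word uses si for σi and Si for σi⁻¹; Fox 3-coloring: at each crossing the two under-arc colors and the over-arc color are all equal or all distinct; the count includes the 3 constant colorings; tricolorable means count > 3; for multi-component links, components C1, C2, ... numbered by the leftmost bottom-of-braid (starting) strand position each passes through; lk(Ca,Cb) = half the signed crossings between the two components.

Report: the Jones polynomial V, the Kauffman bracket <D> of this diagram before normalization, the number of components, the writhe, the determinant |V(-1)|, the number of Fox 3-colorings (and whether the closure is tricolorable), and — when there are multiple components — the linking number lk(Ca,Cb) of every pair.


Jones polynomial: V(x) = x^-8 - 2x^-7 + x^-6 - 2x^-5 + 2x^-4 + x^-2
<D> = A^-10 + 2A^-2 - 2A^2 + A^6 - 2A^10 + A^14; writhe -6
components 1, writhe -6 (10 crossings)
3-colorings: 27 of 3^10, det 9 — tricolorable
note: V spans 6 powers of x: at least 6 crossings in any diagram


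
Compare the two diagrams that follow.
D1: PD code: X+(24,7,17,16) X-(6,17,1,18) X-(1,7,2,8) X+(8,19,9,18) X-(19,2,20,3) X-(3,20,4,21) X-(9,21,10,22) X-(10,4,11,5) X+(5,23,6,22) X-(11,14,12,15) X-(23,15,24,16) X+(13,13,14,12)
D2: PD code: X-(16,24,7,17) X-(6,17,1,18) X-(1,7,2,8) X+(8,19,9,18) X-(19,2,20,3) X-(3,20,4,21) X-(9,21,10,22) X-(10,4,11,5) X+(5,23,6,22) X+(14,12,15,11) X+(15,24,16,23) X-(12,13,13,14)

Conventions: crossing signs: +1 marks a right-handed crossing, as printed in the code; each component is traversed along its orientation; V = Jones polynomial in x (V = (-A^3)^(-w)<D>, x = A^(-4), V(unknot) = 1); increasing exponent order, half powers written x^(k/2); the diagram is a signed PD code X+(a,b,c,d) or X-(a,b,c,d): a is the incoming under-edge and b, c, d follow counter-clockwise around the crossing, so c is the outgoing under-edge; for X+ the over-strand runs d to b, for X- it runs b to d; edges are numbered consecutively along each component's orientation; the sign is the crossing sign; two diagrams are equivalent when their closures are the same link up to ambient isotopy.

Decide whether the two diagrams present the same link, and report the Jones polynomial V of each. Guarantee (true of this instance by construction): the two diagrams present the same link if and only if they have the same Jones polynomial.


equivalent: yes
V(D1) = x^-5 + 2x^-3 + x^-1  (w -4, c 12, <D> = A^-8 + 2 + A^8)
V(D2) = x^-5 + 2x^-3 + x^-1  (w -4, c 12, <D> = A^-8 + 2 + A^8)
why: Reidemeister moves carry D1 (12 crossings) to D2 (12)


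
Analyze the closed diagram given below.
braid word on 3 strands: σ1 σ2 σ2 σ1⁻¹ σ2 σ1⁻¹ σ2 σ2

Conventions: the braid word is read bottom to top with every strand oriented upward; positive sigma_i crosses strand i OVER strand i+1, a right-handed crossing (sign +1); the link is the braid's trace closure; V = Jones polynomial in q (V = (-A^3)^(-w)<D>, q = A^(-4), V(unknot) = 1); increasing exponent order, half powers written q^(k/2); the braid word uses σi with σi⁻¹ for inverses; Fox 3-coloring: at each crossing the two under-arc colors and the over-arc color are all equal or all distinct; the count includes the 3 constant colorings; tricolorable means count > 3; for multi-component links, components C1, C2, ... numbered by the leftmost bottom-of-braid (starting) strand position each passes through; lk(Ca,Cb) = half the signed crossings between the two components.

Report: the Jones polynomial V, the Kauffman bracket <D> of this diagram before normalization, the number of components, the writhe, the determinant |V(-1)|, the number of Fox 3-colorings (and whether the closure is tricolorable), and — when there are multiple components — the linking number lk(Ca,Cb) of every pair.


Jones polynomial: V(q) = q - q^2 + 2q^3 - q^4 + q^5 - q^6
<D> = -A^-12 + A^-8 - A^-4 + 2 - A^4 + A^8; writhe +4
components 1, writhe +4 (8 crossings)
3-colorings: 3 of 3^8, det 7 — not tricolorable
note: the span of V is 5, forcing >= 5 crossings in any diagram


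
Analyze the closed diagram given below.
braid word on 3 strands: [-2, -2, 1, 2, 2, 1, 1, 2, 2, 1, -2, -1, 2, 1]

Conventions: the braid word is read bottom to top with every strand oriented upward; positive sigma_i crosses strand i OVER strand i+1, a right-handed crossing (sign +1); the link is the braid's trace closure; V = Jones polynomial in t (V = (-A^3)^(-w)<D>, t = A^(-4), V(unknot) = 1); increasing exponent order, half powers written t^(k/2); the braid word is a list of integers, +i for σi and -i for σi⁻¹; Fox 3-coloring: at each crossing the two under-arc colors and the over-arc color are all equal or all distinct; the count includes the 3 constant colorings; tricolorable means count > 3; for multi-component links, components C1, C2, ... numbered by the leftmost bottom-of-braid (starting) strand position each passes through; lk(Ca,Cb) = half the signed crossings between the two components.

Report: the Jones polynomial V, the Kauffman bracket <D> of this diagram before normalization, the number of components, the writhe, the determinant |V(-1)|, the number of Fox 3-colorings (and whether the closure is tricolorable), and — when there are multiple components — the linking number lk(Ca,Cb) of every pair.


Jones polynomial: V(t) = t^3 + t^5 - t^6 + t^7 - t^8 + t^9 - t^10
<D> = -A^-22 + A^-18 - A^-14 + A^-10 - A^-6 + A^-2 + A^6; writhe +6
components 1, writhe +6 (14 crossings)
3-colorings: 3 of 3^14, det 7 — not tricolorable
note: det 7 = |V(-1)|; not divisible by 3, so not tricolorable


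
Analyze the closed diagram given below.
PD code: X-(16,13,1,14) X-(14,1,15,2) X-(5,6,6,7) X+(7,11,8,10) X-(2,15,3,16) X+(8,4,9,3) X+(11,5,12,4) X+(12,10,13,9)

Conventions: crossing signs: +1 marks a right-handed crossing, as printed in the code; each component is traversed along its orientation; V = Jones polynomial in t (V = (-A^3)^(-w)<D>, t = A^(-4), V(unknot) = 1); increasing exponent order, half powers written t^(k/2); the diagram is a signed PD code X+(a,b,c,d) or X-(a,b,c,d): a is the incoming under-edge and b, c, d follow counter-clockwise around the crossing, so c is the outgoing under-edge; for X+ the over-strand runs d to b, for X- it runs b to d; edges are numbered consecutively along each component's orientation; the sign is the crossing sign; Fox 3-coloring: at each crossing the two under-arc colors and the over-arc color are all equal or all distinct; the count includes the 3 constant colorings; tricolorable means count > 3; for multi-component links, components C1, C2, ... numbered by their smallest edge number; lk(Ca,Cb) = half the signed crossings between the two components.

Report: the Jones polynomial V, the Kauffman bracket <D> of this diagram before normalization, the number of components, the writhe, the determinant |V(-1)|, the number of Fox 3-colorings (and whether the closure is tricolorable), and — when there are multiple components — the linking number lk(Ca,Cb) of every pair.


V(t) = -t^-3 + t^-2 - t^-1 + 3 - t + t^2 - t^3
bracket: -A^-12 + A^-8 - A^-4 + 3 - A^4 + A^8 - A^12, w = 0
1 component, writhe 0, over 8 crossings
det 9, colorings 27 of 3^8 — tricolorable
observation: w = 0 shifts under R1 moves; the (-A^3)^(0) factor cancels that in V


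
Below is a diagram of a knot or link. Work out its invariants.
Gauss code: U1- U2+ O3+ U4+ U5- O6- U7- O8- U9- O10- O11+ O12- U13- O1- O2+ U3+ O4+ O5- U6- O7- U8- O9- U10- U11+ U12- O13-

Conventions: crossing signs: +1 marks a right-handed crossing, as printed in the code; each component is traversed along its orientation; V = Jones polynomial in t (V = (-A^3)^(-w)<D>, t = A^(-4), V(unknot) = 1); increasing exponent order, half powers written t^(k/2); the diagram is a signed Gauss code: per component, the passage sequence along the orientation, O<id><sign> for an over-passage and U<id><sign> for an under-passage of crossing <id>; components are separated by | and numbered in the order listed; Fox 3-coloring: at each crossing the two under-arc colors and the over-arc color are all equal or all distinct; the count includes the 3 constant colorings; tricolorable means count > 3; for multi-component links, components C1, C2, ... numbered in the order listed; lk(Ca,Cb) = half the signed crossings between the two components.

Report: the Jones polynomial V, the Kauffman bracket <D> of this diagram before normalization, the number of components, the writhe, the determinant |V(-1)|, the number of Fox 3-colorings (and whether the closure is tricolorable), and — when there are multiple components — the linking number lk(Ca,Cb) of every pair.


Jones polynomial: V(t) = -t^-7 + t^-6 - t^-5 + t^-4 + t^-2
<D> = -A^-7 - A + A^5 - A^9 + A^13; writhe -5
components 1, writhe -5 (13 crossings)
3-colorings: 3 of 3^13, det 5 — not tricolorable
note: w = -5 (over 13 crossings) is diagram-only; (-A^3)^(5) removes it from V


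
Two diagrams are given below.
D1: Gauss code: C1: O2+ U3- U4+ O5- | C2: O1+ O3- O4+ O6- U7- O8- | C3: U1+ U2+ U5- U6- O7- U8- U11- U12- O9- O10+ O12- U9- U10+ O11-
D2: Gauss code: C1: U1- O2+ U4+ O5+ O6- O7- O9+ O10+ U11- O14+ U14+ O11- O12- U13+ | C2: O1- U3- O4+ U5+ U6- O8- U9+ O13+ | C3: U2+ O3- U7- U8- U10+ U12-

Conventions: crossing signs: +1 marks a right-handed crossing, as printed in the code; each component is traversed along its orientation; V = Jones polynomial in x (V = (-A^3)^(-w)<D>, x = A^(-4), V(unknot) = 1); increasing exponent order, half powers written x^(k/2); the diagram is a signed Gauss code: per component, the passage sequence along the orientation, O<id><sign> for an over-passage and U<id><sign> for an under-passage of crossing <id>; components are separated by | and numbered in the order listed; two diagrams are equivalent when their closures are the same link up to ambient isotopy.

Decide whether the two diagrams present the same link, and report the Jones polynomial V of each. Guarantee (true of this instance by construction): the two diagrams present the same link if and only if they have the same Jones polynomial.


equivalent: no
D1 (bracket A^-12 + A^-8 + A^-4 + 1; 12 crossings at w = -4): V = x^-3 + x^-2 + x^-1 + 1
D2 (bracket A^-8 + 2 + A^8; 14 crossings at w = 0): V = x^-2 + 2 + x^2
key observation: 2 classes among 2 diagrams; unequal V(x) rules out equality


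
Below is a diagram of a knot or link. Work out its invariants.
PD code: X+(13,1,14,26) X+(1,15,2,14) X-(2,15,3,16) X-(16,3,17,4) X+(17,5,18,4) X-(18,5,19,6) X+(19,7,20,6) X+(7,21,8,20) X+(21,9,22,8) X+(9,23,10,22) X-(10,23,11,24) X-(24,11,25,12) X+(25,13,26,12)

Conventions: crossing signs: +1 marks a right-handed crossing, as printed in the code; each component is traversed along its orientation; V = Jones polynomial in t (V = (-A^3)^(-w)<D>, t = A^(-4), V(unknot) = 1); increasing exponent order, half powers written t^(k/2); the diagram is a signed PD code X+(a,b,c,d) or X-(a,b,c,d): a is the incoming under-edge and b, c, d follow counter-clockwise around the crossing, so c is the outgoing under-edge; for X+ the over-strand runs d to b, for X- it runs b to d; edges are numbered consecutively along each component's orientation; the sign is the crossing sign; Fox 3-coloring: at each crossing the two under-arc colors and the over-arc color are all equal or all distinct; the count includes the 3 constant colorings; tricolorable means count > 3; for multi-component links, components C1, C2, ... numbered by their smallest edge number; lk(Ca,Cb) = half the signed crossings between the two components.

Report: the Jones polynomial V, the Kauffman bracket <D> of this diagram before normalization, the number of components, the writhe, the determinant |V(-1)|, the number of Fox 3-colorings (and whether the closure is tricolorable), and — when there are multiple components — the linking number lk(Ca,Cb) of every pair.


V(t) = t + t^3 - t^4
bracket: A^-7 - A^-3 - A^5, w = +3
1 component, writhe +3, over 13 crossings
det 3, colorings 9 of 3^13 — tricolorable
observation: w = +3 (over 13 crossings) is diagram-only; (-A^3)^(-3) removes it from V


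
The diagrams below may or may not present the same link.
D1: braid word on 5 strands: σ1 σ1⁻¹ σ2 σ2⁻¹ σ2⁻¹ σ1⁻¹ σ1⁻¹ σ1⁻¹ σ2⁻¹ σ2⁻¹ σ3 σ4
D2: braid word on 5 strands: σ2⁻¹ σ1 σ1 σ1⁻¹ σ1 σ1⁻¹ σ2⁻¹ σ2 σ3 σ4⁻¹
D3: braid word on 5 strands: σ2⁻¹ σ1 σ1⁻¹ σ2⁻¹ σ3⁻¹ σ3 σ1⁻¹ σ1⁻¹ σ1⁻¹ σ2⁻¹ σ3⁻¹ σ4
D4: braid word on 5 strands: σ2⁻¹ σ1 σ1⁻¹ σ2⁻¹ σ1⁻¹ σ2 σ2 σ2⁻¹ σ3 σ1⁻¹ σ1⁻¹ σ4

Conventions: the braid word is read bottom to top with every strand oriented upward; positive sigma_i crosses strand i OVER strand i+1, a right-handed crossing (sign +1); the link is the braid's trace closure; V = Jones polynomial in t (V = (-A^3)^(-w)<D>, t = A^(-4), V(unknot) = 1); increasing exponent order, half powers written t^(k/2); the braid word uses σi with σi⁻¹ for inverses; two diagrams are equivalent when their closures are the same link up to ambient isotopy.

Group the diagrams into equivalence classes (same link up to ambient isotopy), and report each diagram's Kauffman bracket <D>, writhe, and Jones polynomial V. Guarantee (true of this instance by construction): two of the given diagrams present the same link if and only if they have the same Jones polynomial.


grouping into links: {D1, D3} | {D2} | {D4}
V(D1) = t^-8 - 2t^-7 + t^-6 - 2t^-5 + 2t^-4 + t^-2  (w -4, c 12, <D> = A^-4 + 2A^4 - 2A^8 + A^12 - 2A^16 + A^20)
V(D2) = 1  [10 crossings, <D> = 1, w = 0]
V(D3) = t^-8 - 2t^-7 + t^-6 - 2t^-5 + 2t^-4 + t^-2  (w -6, c 12, <D> = A^-10 + 2A^-2 - 2A^2 + A^6 - 2A^10 + A^14)
D4 (bracket A^-2 - A^2 + 2A^6 - A^10 + A^14 - A^18; 12 crossings at w = -2): V = -t^-6 + t^-5 - t^-4 + 2t^-3 - t^-2 + t^-1
key observation: comparing 4 Jones polynomials yields 3 groups


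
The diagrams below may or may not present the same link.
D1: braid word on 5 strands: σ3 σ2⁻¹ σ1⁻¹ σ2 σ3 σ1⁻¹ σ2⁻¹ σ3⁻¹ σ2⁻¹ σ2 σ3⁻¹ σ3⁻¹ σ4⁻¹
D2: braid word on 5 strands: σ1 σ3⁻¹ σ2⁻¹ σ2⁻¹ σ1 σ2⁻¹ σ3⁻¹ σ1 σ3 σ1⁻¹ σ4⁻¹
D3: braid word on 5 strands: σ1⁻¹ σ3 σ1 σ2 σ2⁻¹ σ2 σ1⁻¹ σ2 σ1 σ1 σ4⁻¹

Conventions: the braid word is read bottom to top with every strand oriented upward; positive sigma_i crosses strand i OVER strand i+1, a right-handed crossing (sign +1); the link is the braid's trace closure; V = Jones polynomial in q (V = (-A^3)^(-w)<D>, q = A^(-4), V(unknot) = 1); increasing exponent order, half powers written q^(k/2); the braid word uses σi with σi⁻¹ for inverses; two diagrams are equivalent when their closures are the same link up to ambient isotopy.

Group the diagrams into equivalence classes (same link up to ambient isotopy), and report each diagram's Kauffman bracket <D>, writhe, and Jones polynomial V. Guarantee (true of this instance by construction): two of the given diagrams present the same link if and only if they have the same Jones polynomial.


grouping into links: {D1} | {D2} | {D3}
V(D1) = -q^(-13/2) - q^(-9/2) + q^(-7/2) - q^(-5/2) + q^(-3/2) - q^(-1/2)  (w -5, c 13, <D> = A^-13 - A^-9 + A^-5 - A^-1 + A^3 + A^11)
V(D2) = q^(-7/2) - 2q^(-5/2) + q^(-3/2) - 2q^(-1/2) + q^(1/2) - q^(3/2)  [11 crossings, <D> = A^-15 - A^-11 + 2A^-7 - A^-3 + 2A - A^5, w = -3]
D3 (bracket A^-9 + A^-1 - A^3 + A^7; 11 crossings at w = +3): V = -q^(1/2) + q^(3/2) - q^(5/2) - q^(9/2)
why: V(q) takes 3 values over 3 diagrams, fixing the grouping


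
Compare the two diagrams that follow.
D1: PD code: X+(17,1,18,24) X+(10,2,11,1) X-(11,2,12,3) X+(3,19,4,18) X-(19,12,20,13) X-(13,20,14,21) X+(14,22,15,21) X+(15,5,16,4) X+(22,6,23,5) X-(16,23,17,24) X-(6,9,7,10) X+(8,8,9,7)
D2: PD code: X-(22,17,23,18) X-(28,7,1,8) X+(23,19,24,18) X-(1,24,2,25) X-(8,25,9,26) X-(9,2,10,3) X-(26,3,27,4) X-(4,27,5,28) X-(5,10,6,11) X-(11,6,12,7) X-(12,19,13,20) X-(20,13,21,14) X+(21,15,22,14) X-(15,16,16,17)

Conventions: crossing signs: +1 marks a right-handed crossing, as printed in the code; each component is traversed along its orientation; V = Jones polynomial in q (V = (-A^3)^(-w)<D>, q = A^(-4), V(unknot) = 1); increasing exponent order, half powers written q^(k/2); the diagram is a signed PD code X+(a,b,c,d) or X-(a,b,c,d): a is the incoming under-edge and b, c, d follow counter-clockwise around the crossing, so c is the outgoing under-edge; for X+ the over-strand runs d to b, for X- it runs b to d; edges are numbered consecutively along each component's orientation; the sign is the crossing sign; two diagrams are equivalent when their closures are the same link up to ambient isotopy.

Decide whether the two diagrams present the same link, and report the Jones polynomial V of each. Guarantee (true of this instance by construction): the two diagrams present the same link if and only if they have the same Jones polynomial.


equivalent: no
D1 (bracket A^6; 12 crossings at w = +2): V = 1
V(D2) = -q^-8 + q^-5 + q^-3  (w -10, c 14, <D> = A^-18 + A^-10 - A^2)
key observation: 2 classes among 2 diagrams; unequal V(q) rules out equality


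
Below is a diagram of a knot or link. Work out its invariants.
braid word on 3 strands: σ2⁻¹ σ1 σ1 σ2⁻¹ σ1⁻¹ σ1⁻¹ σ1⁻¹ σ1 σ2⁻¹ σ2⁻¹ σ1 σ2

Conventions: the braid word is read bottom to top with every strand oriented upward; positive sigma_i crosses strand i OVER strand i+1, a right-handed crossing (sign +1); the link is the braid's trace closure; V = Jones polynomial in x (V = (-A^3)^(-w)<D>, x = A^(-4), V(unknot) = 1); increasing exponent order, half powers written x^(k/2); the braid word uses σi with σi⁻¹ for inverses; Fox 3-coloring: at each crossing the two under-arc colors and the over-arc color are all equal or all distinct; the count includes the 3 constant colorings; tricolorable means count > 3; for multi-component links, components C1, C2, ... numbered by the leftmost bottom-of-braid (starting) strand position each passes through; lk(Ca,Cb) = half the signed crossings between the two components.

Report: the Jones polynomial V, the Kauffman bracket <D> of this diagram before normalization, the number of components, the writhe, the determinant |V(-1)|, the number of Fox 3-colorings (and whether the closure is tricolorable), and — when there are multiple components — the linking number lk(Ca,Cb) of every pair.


Jones polynomial: V(x) = -x^-5 + x^-4 - x^-3 + 2x^-2 - x^-1 + 2 - x
<D> = -A^-10 + 2A^-6 - A^-2 + 2A^2 - A^6 + A^10 - A^14; writhe -2
components 1, writhe -2 (12 crossings)
3-colorings: 9 of 3^12, det 9 — tricolorable
note: V spans 6 powers of x: at least 6 crossings in any diagram
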